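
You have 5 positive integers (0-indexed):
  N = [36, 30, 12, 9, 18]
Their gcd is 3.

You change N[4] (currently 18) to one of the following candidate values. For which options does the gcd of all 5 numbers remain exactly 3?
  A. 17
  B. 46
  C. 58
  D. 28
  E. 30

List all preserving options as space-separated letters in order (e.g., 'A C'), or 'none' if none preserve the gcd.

Old gcd = 3; gcd of others (without N[4]) = 3
New gcd for candidate v: gcd(3, v). Preserves old gcd iff gcd(3, v) = 3.
  Option A: v=17, gcd(3,17)=1 -> changes
  Option B: v=46, gcd(3,46)=1 -> changes
  Option C: v=58, gcd(3,58)=1 -> changes
  Option D: v=28, gcd(3,28)=1 -> changes
  Option E: v=30, gcd(3,30)=3 -> preserves

Answer: E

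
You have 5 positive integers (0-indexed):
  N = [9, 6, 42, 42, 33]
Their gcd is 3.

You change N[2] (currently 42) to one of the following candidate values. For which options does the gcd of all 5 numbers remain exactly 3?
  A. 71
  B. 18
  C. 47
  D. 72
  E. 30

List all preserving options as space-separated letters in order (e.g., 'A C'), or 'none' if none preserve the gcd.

Answer: B D E

Derivation:
Old gcd = 3; gcd of others (without N[2]) = 3
New gcd for candidate v: gcd(3, v). Preserves old gcd iff gcd(3, v) = 3.
  Option A: v=71, gcd(3,71)=1 -> changes
  Option B: v=18, gcd(3,18)=3 -> preserves
  Option C: v=47, gcd(3,47)=1 -> changes
  Option D: v=72, gcd(3,72)=3 -> preserves
  Option E: v=30, gcd(3,30)=3 -> preserves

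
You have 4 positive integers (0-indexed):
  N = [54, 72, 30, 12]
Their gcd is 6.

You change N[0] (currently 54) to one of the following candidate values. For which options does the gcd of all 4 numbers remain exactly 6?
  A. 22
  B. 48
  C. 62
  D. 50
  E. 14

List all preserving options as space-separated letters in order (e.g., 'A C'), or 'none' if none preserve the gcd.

Answer: B

Derivation:
Old gcd = 6; gcd of others (without N[0]) = 6
New gcd for candidate v: gcd(6, v). Preserves old gcd iff gcd(6, v) = 6.
  Option A: v=22, gcd(6,22)=2 -> changes
  Option B: v=48, gcd(6,48)=6 -> preserves
  Option C: v=62, gcd(6,62)=2 -> changes
  Option D: v=50, gcd(6,50)=2 -> changes
  Option E: v=14, gcd(6,14)=2 -> changes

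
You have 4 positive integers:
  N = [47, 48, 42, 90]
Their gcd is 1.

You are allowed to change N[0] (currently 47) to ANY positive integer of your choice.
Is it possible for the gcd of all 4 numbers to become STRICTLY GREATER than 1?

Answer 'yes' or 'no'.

Current gcd = 1
gcd of all OTHER numbers (without N[0]=47): gcd([48, 42, 90]) = 6
The new gcd after any change is gcd(6, new_value).
This can be at most 6.
Since 6 > old gcd 1, the gcd CAN increase (e.g., set N[0] = 6).

Answer: yes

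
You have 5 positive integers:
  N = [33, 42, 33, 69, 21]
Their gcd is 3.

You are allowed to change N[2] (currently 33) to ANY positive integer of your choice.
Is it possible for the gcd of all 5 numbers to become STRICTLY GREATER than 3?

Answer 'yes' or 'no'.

Answer: no

Derivation:
Current gcd = 3
gcd of all OTHER numbers (without N[2]=33): gcd([33, 42, 69, 21]) = 3
The new gcd after any change is gcd(3, new_value).
This can be at most 3.
Since 3 = old gcd 3, the gcd can only stay the same or decrease.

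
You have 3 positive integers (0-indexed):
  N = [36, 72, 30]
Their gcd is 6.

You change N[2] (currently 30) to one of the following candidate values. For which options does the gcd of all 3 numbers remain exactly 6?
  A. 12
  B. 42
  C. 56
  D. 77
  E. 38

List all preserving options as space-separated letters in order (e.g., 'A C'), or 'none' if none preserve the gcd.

Old gcd = 6; gcd of others (without N[2]) = 36
New gcd for candidate v: gcd(36, v). Preserves old gcd iff gcd(36, v) = 6.
  Option A: v=12, gcd(36,12)=12 -> changes
  Option B: v=42, gcd(36,42)=6 -> preserves
  Option C: v=56, gcd(36,56)=4 -> changes
  Option D: v=77, gcd(36,77)=1 -> changes
  Option E: v=38, gcd(36,38)=2 -> changes

Answer: B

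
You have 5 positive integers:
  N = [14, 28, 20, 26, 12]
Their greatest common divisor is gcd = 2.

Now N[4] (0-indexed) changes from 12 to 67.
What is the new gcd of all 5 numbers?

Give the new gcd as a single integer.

Numbers: [14, 28, 20, 26, 12], gcd = 2
Change: index 4, 12 -> 67
gcd of the OTHER numbers (without index 4): gcd([14, 28, 20, 26]) = 2
New gcd = gcd(g_others, new_val) = gcd(2, 67) = 1

Answer: 1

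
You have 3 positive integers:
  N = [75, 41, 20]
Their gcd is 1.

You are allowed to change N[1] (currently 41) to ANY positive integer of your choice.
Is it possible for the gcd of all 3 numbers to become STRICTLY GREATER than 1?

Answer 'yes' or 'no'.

Current gcd = 1
gcd of all OTHER numbers (without N[1]=41): gcd([75, 20]) = 5
The new gcd after any change is gcd(5, new_value).
This can be at most 5.
Since 5 > old gcd 1, the gcd CAN increase (e.g., set N[1] = 5).

Answer: yes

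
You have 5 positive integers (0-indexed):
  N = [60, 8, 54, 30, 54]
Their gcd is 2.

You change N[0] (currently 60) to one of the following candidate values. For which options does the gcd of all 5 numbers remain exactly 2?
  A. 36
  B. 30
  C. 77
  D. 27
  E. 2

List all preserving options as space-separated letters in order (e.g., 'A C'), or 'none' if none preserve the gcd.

Old gcd = 2; gcd of others (without N[0]) = 2
New gcd for candidate v: gcd(2, v). Preserves old gcd iff gcd(2, v) = 2.
  Option A: v=36, gcd(2,36)=2 -> preserves
  Option B: v=30, gcd(2,30)=2 -> preserves
  Option C: v=77, gcd(2,77)=1 -> changes
  Option D: v=27, gcd(2,27)=1 -> changes
  Option E: v=2, gcd(2,2)=2 -> preserves

Answer: A B E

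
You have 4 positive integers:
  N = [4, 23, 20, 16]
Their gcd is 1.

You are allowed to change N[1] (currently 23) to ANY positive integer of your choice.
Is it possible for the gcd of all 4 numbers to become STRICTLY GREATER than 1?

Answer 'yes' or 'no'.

Answer: yes

Derivation:
Current gcd = 1
gcd of all OTHER numbers (without N[1]=23): gcd([4, 20, 16]) = 4
The new gcd after any change is gcd(4, new_value).
This can be at most 4.
Since 4 > old gcd 1, the gcd CAN increase (e.g., set N[1] = 4).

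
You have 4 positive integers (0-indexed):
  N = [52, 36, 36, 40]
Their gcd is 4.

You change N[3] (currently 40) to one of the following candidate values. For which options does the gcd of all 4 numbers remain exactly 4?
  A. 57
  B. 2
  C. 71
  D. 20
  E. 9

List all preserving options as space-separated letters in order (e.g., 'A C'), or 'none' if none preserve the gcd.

Answer: D

Derivation:
Old gcd = 4; gcd of others (without N[3]) = 4
New gcd for candidate v: gcd(4, v). Preserves old gcd iff gcd(4, v) = 4.
  Option A: v=57, gcd(4,57)=1 -> changes
  Option B: v=2, gcd(4,2)=2 -> changes
  Option C: v=71, gcd(4,71)=1 -> changes
  Option D: v=20, gcd(4,20)=4 -> preserves
  Option E: v=9, gcd(4,9)=1 -> changes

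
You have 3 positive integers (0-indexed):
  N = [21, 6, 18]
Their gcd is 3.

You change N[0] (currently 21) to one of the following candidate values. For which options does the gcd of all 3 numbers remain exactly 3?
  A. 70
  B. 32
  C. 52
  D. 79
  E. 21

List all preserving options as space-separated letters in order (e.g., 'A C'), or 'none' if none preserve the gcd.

Answer: E

Derivation:
Old gcd = 3; gcd of others (without N[0]) = 6
New gcd for candidate v: gcd(6, v). Preserves old gcd iff gcd(6, v) = 3.
  Option A: v=70, gcd(6,70)=2 -> changes
  Option B: v=32, gcd(6,32)=2 -> changes
  Option C: v=52, gcd(6,52)=2 -> changes
  Option D: v=79, gcd(6,79)=1 -> changes
  Option E: v=21, gcd(6,21)=3 -> preserves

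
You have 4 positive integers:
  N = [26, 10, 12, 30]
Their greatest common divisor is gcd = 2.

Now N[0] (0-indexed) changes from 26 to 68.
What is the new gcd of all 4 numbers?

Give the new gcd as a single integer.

Answer: 2

Derivation:
Numbers: [26, 10, 12, 30], gcd = 2
Change: index 0, 26 -> 68
gcd of the OTHER numbers (without index 0): gcd([10, 12, 30]) = 2
New gcd = gcd(g_others, new_val) = gcd(2, 68) = 2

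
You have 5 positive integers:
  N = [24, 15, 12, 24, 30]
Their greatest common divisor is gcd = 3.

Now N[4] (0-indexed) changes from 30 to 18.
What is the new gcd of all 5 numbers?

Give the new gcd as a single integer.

Numbers: [24, 15, 12, 24, 30], gcd = 3
Change: index 4, 30 -> 18
gcd of the OTHER numbers (without index 4): gcd([24, 15, 12, 24]) = 3
New gcd = gcd(g_others, new_val) = gcd(3, 18) = 3

Answer: 3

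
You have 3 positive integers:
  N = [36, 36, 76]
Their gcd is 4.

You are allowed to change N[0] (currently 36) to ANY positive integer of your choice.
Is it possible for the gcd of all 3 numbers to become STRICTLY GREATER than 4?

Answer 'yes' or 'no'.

Current gcd = 4
gcd of all OTHER numbers (without N[0]=36): gcd([36, 76]) = 4
The new gcd after any change is gcd(4, new_value).
This can be at most 4.
Since 4 = old gcd 4, the gcd can only stay the same or decrease.

Answer: no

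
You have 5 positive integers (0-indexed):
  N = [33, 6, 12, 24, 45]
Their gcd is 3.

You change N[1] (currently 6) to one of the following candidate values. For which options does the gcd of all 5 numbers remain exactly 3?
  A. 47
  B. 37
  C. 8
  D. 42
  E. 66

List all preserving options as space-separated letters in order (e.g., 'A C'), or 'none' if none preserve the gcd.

Answer: D E

Derivation:
Old gcd = 3; gcd of others (without N[1]) = 3
New gcd for candidate v: gcd(3, v). Preserves old gcd iff gcd(3, v) = 3.
  Option A: v=47, gcd(3,47)=1 -> changes
  Option B: v=37, gcd(3,37)=1 -> changes
  Option C: v=8, gcd(3,8)=1 -> changes
  Option D: v=42, gcd(3,42)=3 -> preserves
  Option E: v=66, gcd(3,66)=3 -> preserves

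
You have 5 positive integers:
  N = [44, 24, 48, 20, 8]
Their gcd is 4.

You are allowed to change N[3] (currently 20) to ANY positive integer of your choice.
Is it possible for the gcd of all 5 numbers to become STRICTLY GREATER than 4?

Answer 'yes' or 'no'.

Current gcd = 4
gcd of all OTHER numbers (without N[3]=20): gcd([44, 24, 48, 8]) = 4
The new gcd after any change is gcd(4, new_value).
This can be at most 4.
Since 4 = old gcd 4, the gcd can only stay the same or decrease.

Answer: no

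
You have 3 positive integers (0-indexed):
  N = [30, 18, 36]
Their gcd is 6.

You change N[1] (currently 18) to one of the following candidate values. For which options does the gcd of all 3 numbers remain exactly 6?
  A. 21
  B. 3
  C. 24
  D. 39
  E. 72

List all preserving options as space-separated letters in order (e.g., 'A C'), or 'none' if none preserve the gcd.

Old gcd = 6; gcd of others (without N[1]) = 6
New gcd for candidate v: gcd(6, v). Preserves old gcd iff gcd(6, v) = 6.
  Option A: v=21, gcd(6,21)=3 -> changes
  Option B: v=3, gcd(6,3)=3 -> changes
  Option C: v=24, gcd(6,24)=6 -> preserves
  Option D: v=39, gcd(6,39)=3 -> changes
  Option E: v=72, gcd(6,72)=6 -> preserves

Answer: C E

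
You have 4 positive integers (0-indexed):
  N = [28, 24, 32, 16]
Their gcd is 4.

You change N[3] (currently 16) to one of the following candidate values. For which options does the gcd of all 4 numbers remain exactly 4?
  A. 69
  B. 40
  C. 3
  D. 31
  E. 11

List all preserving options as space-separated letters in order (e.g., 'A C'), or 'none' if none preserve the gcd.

Old gcd = 4; gcd of others (without N[3]) = 4
New gcd for candidate v: gcd(4, v). Preserves old gcd iff gcd(4, v) = 4.
  Option A: v=69, gcd(4,69)=1 -> changes
  Option B: v=40, gcd(4,40)=4 -> preserves
  Option C: v=3, gcd(4,3)=1 -> changes
  Option D: v=31, gcd(4,31)=1 -> changes
  Option E: v=11, gcd(4,11)=1 -> changes

Answer: B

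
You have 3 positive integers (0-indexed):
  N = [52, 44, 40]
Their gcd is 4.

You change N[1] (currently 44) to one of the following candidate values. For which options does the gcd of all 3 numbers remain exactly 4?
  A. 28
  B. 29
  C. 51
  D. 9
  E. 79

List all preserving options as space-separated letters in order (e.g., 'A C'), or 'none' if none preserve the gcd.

Old gcd = 4; gcd of others (without N[1]) = 4
New gcd for candidate v: gcd(4, v). Preserves old gcd iff gcd(4, v) = 4.
  Option A: v=28, gcd(4,28)=4 -> preserves
  Option B: v=29, gcd(4,29)=1 -> changes
  Option C: v=51, gcd(4,51)=1 -> changes
  Option D: v=9, gcd(4,9)=1 -> changes
  Option E: v=79, gcd(4,79)=1 -> changes

Answer: A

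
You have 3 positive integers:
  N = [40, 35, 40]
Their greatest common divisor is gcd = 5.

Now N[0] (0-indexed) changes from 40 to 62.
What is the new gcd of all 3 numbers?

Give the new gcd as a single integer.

Numbers: [40, 35, 40], gcd = 5
Change: index 0, 40 -> 62
gcd of the OTHER numbers (without index 0): gcd([35, 40]) = 5
New gcd = gcd(g_others, new_val) = gcd(5, 62) = 1

Answer: 1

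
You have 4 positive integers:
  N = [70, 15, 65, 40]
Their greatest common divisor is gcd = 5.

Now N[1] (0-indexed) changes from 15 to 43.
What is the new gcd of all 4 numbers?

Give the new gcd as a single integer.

Answer: 1

Derivation:
Numbers: [70, 15, 65, 40], gcd = 5
Change: index 1, 15 -> 43
gcd of the OTHER numbers (without index 1): gcd([70, 65, 40]) = 5
New gcd = gcd(g_others, new_val) = gcd(5, 43) = 1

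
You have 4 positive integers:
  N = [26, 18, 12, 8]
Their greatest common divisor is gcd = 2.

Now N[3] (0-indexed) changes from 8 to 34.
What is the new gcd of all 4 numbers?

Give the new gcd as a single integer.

Numbers: [26, 18, 12, 8], gcd = 2
Change: index 3, 8 -> 34
gcd of the OTHER numbers (without index 3): gcd([26, 18, 12]) = 2
New gcd = gcd(g_others, new_val) = gcd(2, 34) = 2

Answer: 2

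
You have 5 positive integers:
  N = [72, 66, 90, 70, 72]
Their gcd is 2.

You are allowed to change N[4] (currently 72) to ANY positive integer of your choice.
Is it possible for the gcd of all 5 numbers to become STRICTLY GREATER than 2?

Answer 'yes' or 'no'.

Current gcd = 2
gcd of all OTHER numbers (without N[4]=72): gcd([72, 66, 90, 70]) = 2
The new gcd after any change is gcd(2, new_value).
This can be at most 2.
Since 2 = old gcd 2, the gcd can only stay the same or decrease.

Answer: no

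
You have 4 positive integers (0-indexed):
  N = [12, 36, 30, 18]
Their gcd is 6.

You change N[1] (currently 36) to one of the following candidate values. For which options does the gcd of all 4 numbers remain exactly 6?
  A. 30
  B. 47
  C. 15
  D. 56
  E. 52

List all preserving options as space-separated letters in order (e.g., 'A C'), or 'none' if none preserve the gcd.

Old gcd = 6; gcd of others (without N[1]) = 6
New gcd for candidate v: gcd(6, v). Preserves old gcd iff gcd(6, v) = 6.
  Option A: v=30, gcd(6,30)=6 -> preserves
  Option B: v=47, gcd(6,47)=1 -> changes
  Option C: v=15, gcd(6,15)=3 -> changes
  Option D: v=56, gcd(6,56)=2 -> changes
  Option E: v=52, gcd(6,52)=2 -> changes

Answer: A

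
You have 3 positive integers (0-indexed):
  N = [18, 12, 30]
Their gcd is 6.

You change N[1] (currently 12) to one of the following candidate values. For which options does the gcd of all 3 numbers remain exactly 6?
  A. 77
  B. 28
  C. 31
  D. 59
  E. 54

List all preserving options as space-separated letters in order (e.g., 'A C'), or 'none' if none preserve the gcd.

Old gcd = 6; gcd of others (without N[1]) = 6
New gcd for candidate v: gcd(6, v). Preserves old gcd iff gcd(6, v) = 6.
  Option A: v=77, gcd(6,77)=1 -> changes
  Option B: v=28, gcd(6,28)=2 -> changes
  Option C: v=31, gcd(6,31)=1 -> changes
  Option D: v=59, gcd(6,59)=1 -> changes
  Option E: v=54, gcd(6,54)=6 -> preserves

Answer: E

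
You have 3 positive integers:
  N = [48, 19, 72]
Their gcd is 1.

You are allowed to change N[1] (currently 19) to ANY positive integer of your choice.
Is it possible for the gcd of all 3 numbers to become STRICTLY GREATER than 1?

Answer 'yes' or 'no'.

Answer: yes

Derivation:
Current gcd = 1
gcd of all OTHER numbers (without N[1]=19): gcd([48, 72]) = 24
The new gcd after any change is gcd(24, new_value).
This can be at most 24.
Since 24 > old gcd 1, the gcd CAN increase (e.g., set N[1] = 24).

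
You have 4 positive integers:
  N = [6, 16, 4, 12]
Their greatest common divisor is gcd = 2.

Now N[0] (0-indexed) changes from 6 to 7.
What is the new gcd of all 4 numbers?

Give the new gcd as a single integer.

Numbers: [6, 16, 4, 12], gcd = 2
Change: index 0, 6 -> 7
gcd of the OTHER numbers (without index 0): gcd([16, 4, 12]) = 4
New gcd = gcd(g_others, new_val) = gcd(4, 7) = 1

Answer: 1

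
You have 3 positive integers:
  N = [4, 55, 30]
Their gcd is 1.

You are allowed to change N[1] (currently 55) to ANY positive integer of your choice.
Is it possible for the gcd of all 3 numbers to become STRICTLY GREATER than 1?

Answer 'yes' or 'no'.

Current gcd = 1
gcd of all OTHER numbers (without N[1]=55): gcd([4, 30]) = 2
The new gcd after any change is gcd(2, new_value).
This can be at most 2.
Since 2 > old gcd 1, the gcd CAN increase (e.g., set N[1] = 2).

Answer: yes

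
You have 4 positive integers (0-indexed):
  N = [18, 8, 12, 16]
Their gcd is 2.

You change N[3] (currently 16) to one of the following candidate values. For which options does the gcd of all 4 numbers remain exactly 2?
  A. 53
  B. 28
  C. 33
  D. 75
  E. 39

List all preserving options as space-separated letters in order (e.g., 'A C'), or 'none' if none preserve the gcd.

Answer: B

Derivation:
Old gcd = 2; gcd of others (without N[3]) = 2
New gcd for candidate v: gcd(2, v). Preserves old gcd iff gcd(2, v) = 2.
  Option A: v=53, gcd(2,53)=1 -> changes
  Option B: v=28, gcd(2,28)=2 -> preserves
  Option C: v=33, gcd(2,33)=1 -> changes
  Option D: v=75, gcd(2,75)=1 -> changes
  Option E: v=39, gcd(2,39)=1 -> changes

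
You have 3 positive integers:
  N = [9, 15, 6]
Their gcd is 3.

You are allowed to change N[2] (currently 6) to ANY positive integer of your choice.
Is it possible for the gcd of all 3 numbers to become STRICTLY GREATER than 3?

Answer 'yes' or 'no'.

Current gcd = 3
gcd of all OTHER numbers (without N[2]=6): gcd([9, 15]) = 3
The new gcd after any change is gcd(3, new_value).
This can be at most 3.
Since 3 = old gcd 3, the gcd can only stay the same or decrease.

Answer: no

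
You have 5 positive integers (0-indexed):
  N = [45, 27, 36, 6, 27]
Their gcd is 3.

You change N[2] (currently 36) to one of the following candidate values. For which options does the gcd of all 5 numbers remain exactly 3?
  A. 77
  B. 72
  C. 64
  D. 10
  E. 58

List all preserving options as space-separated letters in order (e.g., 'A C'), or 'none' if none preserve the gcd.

Answer: B

Derivation:
Old gcd = 3; gcd of others (without N[2]) = 3
New gcd for candidate v: gcd(3, v). Preserves old gcd iff gcd(3, v) = 3.
  Option A: v=77, gcd(3,77)=1 -> changes
  Option B: v=72, gcd(3,72)=3 -> preserves
  Option C: v=64, gcd(3,64)=1 -> changes
  Option D: v=10, gcd(3,10)=1 -> changes
  Option E: v=58, gcd(3,58)=1 -> changes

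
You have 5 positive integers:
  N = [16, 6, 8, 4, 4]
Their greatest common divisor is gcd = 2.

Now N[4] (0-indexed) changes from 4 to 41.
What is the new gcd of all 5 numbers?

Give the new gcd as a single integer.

Answer: 1

Derivation:
Numbers: [16, 6, 8, 4, 4], gcd = 2
Change: index 4, 4 -> 41
gcd of the OTHER numbers (without index 4): gcd([16, 6, 8, 4]) = 2
New gcd = gcd(g_others, new_val) = gcd(2, 41) = 1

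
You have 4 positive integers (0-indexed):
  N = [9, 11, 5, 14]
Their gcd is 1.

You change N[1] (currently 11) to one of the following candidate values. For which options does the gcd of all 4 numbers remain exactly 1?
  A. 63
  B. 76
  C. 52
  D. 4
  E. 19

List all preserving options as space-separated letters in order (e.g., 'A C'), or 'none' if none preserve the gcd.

Answer: A B C D E

Derivation:
Old gcd = 1; gcd of others (without N[1]) = 1
New gcd for candidate v: gcd(1, v). Preserves old gcd iff gcd(1, v) = 1.
  Option A: v=63, gcd(1,63)=1 -> preserves
  Option B: v=76, gcd(1,76)=1 -> preserves
  Option C: v=52, gcd(1,52)=1 -> preserves
  Option D: v=4, gcd(1,4)=1 -> preserves
  Option E: v=19, gcd(1,19)=1 -> preserves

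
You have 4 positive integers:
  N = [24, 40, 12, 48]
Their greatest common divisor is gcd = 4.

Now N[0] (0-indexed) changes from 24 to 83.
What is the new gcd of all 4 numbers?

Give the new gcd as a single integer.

Answer: 1

Derivation:
Numbers: [24, 40, 12, 48], gcd = 4
Change: index 0, 24 -> 83
gcd of the OTHER numbers (without index 0): gcd([40, 12, 48]) = 4
New gcd = gcd(g_others, new_val) = gcd(4, 83) = 1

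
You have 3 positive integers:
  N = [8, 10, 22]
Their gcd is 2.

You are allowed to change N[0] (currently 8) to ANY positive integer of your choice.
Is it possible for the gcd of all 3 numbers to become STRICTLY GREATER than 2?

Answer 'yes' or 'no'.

Current gcd = 2
gcd of all OTHER numbers (without N[0]=8): gcd([10, 22]) = 2
The new gcd after any change is gcd(2, new_value).
This can be at most 2.
Since 2 = old gcd 2, the gcd can only stay the same or decrease.

Answer: no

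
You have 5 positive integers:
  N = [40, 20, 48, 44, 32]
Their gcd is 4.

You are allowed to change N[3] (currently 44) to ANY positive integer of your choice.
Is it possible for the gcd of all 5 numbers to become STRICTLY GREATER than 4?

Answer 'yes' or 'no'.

Answer: no

Derivation:
Current gcd = 4
gcd of all OTHER numbers (without N[3]=44): gcd([40, 20, 48, 32]) = 4
The new gcd after any change is gcd(4, new_value).
This can be at most 4.
Since 4 = old gcd 4, the gcd can only stay the same or decrease.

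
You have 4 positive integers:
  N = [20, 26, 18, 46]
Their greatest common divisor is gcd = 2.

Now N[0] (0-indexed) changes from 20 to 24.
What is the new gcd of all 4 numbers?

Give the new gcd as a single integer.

Numbers: [20, 26, 18, 46], gcd = 2
Change: index 0, 20 -> 24
gcd of the OTHER numbers (without index 0): gcd([26, 18, 46]) = 2
New gcd = gcd(g_others, new_val) = gcd(2, 24) = 2

Answer: 2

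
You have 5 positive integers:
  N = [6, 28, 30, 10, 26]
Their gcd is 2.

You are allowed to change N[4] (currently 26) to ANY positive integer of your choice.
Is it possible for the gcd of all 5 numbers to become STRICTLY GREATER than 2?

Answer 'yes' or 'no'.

Current gcd = 2
gcd of all OTHER numbers (without N[4]=26): gcd([6, 28, 30, 10]) = 2
The new gcd after any change is gcd(2, new_value).
This can be at most 2.
Since 2 = old gcd 2, the gcd can only stay the same or decrease.

Answer: no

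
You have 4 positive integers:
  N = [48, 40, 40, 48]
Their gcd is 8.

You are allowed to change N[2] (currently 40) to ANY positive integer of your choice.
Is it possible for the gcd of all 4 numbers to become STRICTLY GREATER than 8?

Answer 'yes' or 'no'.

Current gcd = 8
gcd of all OTHER numbers (without N[2]=40): gcd([48, 40, 48]) = 8
The new gcd after any change is gcd(8, new_value).
This can be at most 8.
Since 8 = old gcd 8, the gcd can only stay the same or decrease.

Answer: no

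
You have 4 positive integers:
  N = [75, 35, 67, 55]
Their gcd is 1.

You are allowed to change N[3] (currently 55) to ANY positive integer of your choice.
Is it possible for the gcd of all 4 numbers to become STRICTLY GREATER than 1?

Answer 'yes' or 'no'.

Answer: no

Derivation:
Current gcd = 1
gcd of all OTHER numbers (without N[3]=55): gcd([75, 35, 67]) = 1
The new gcd after any change is gcd(1, new_value).
This can be at most 1.
Since 1 = old gcd 1, the gcd can only stay the same or decrease.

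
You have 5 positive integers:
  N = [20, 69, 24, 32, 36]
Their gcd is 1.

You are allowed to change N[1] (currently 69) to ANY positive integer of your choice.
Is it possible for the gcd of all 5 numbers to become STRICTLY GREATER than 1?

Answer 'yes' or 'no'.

Answer: yes

Derivation:
Current gcd = 1
gcd of all OTHER numbers (without N[1]=69): gcd([20, 24, 32, 36]) = 4
The new gcd after any change is gcd(4, new_value).
This can be at most 4.
Since 4 > old gcd 1, the gcd CAN increase (e.g., set N[1] = 4).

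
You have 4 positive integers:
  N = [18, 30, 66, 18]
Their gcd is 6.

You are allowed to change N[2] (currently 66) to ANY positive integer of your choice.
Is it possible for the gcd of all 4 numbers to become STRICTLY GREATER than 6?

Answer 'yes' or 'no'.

Answer: no

Derivation:
Current gcd = 6
gcd of all OTHER numbers (without N[2]=66): gcd([18, 30, 18]) = 6
The new gcd after any change is gcd(6, new_value).
This can be at most 6.
Since 6 = old gcd 6, the gcd can only stay the same or decrease.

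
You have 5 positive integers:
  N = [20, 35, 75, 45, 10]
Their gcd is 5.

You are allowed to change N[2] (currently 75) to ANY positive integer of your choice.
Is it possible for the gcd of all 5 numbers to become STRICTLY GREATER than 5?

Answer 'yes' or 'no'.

Answer: no

Derivation:
Current gcd = 5
gcd of all OTHER numbers (without N[2]=75): gcd([20, 35, 45, 10]) = 5
The new gcd after any change is gcd(5, new_value).
This can be at most 5.
Since 5 = old gcd 5, the gcd can only stay the same or decrease.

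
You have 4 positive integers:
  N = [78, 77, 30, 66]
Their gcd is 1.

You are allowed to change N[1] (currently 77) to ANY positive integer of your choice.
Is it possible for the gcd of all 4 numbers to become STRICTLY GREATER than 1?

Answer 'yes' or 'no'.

Answer: yes

Derivation:
Current gcd = 1
gcd of all OTHER numbers (without N[1]=77): gcd([78, 30, 66]) = 6
The new gcd after any change is gcd(6, new_value).
This can be at most 6.
Since 6 > old gcd 1, the gcd CAN increase (e.g., set N[1] = 6).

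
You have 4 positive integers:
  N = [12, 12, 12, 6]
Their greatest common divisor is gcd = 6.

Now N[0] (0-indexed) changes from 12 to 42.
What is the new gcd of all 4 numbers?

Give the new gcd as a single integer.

Answer: 6

Derivation:
Numbers: [12, 12, 12, 6], gcd = 6
Change: index 0, 12 -> 42
gcd of the OTHER numbers (without index 0): gcd([12, 12, 6]) = 6
New gcd = gcd(g_others, new_val) = gcd(6, 42) = 6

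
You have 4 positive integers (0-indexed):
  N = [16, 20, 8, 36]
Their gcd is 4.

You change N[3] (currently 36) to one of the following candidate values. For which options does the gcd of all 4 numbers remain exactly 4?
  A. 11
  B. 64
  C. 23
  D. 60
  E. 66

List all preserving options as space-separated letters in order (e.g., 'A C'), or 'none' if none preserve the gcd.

Answer: B D

Derivation:
Old gcd = 4; gcd of others (without N[3]) = 4
New gcd for candidate v: gcd(4, v). Preserves old gcd iff gcd(4, v) = 4.
  Option A: v=11, gcd(4,11)=1 -> changes
  Option B: v=64, gcd(4,64)=4 -> preserves
  Option C: v=23, gcd(4,23)=1 -> changes
  Option D: v=60, gcd(4,60)=4 -> preserves
  Option E: v=66, gcd(4,66)=2 -> changes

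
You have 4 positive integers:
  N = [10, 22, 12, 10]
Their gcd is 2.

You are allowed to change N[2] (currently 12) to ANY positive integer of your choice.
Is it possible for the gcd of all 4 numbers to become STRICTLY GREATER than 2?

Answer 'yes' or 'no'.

Current gcd = 2
gcd of all OTHER numbers (without N[2]=12): gcd([10, 22, 10]) = 2
The new gcd after any change is gcd(2, new_value).
This can be at most 2.
Since 2 = old gcd 2, the gcd can only stay the same or decrease.

Answer: no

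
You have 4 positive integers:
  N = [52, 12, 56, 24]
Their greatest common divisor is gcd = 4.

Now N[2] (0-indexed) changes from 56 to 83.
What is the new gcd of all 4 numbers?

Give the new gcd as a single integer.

Numbers: [52, 12, 56, 24], gcd = 4
Change: index 2, 56 -> 83
gcd of the OTHER numbers (without index 2): gcd([52, 12, 24]) = 4
New gcd = gcd(g_others, new_val) = gcd(4, 83) = 1

Answer: 1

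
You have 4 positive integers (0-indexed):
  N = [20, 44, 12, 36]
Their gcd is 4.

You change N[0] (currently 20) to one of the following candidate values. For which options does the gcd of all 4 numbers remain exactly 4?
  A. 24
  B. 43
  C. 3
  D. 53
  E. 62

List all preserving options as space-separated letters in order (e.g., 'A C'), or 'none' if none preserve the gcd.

Answer: A

Derivation:
Old gcd = 4; gcd of others (without N[0]) = 4
New gcd for candidate v: gcd(4, v). Preserves old gcd iff gcd(4, v) = 4.
  Option A: v=24, gcd(4,24)=4 -> preserves
  Option B: v=43, gcd(4,43)=1 -> changes
  Option C: v=3, gcd(4,3)=1 -> changes
  Option D: v=53, gcd(4,53)=1 -> changes
  Option E: v=62, gcd(4,62)=2 -> changes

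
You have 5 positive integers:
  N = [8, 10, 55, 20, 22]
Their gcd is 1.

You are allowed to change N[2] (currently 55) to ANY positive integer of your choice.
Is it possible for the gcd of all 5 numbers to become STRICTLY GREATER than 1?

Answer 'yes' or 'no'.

Answer: yes

Derivation:
Current gcd = 1
gcd of all OTHER numbers (without N[2]=55): gcd([8, 10, 20, 22]) = 2
The new gcd after any change is gcd(2, new_value).
This can be at most 2.
Since 2 > old gcd 1, the gcd CAN increase (e.g., set N[2] = 2).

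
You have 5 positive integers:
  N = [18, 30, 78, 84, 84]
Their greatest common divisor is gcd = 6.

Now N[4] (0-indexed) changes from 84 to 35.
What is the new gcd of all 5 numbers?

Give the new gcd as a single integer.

Answer: 1

Derivation:
Numbers: [18, 30, 78, 84, 84], gcd = 6
Change: index 4, 84 -> 35
gcd of the OTHER numbers (without index 4): gcd([18, 30, 78, 84]) = 6
New gcd = gcd(g_others, new_val) = gcd(6, 35) = 1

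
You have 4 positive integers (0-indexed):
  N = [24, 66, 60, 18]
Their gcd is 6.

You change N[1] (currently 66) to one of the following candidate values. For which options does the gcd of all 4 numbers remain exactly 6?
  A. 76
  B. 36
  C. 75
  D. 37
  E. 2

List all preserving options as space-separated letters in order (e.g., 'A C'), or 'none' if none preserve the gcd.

Old gcd = 6; gcd of others (without N[1]) = 6
New gcd for candidate v: gcd(6, v). Preserves old gcd iff gcd(6, v) = 6.
  Option A: v=76, gcd(6,76)=2 -> changes
  Option B: v=36, gcd(6,36)=6 -> preserves
  Option C: v=75, gcd(6,75)=3 -> changes
  Option D: v=37, gcd(6,37)=1 -> changes
  Option E: v=2, gcd(6,2)=2 -> changes

Answer: B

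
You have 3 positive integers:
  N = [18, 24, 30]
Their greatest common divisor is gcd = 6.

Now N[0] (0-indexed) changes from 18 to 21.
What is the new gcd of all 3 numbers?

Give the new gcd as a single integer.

Answer: 3

Derivation:
Numbers: [18, 24, 30], gcd = 6
Change: index 0, 18 -> 21
gcd of the OTHER numbers (without index 0): gcd([24, 30]) = 6
New gcd = gcd(g_others, new_val) = gcd(6, 21) = 3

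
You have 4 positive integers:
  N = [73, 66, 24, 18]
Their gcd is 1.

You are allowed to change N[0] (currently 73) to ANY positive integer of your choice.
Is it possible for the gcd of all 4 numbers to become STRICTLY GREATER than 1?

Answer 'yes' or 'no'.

Answer: yes

Derivation:
Current gcd = 1
gcd of all OTHER numbers (without N[0]=73): gcd([66, 24, 18]) = 6
The new gcd after any change is gcd(6, new_value).
This can be at most 6.
Since 6 > old gcd 1, the gcd CAN increase (e.g., set N[0] = 6).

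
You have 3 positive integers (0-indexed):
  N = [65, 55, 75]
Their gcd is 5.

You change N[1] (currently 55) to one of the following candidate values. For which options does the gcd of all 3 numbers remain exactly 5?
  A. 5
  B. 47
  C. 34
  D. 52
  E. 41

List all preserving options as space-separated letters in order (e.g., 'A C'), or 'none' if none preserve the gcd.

Answer: A

Derivation:
Old gcd = 5; gcd of others (without N[1]) = 5
New gcd for candidate v: gcd(5, v). Preserves old gcd iff gcd(5, v) = 5.
  Option A: v=5, gcd(5,5)=5 -> preserves
  Option B: v=47, gcd(5,47)=1 -> changes
  Option C: v=34, gcd(5,34)=1 -> changes
  Option D: v=52, gcd(5,52)=1 -> changes
  Option E: v=41, gcd(5,41)=1 -> changes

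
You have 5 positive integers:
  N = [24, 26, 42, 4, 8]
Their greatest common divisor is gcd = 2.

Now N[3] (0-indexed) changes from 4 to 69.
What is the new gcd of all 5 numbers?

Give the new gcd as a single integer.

Answer: 1

Derivation:
Numbers: [24, 26, 42, 4, 8], gcd = 2
Change: index 3, 4 -> 69
gcd of the OTHER numbers (without index 3): gcd([24, 26, 42, 8]) = 2
New gcd = gcd(g_others, new_val) = gcd(2, 69) = 1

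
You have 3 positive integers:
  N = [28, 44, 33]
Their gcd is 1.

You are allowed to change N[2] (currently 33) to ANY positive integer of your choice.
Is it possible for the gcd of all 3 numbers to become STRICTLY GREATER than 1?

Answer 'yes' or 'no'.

Current gcd = 1
gcd of all OTHER numbers (without N[2]=33): gcd([28, 44]) = 4
The new gcd after any change is gcd(4, new_value).
This can be at most 4.
Since 4 > old gcd 1, the gcd CAN increase (e.g., set N[2] = 4).

Answer: yes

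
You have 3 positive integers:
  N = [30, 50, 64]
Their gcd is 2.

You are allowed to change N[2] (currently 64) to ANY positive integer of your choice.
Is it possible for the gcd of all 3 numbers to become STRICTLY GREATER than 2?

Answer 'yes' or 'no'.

Current gcd = 2
gcd of all OTHER numbers (without N[2]=64): gcd([30, 50]) = 10
The new gcd after any change is gcd(10, new_value).
This can be at most 10.
Since 10 > old gcd 2, the gcd CAN increase (e.g., set N[2] = 10).

Answer: yes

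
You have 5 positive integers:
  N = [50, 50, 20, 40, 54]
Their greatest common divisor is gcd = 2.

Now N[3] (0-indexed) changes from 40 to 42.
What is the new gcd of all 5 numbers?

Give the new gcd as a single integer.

Answer: 2

Derivation:
Numbers: [50, 50, 20, 40, 54], gcd = 2
Change: index 3, 40 -> 42
gcd of the OTHER numbers (without index 3): gcd([50, 50, 20, 54]) = 2
New gcd = gcd(g_others, new_val) = gcd(2, 42) = 2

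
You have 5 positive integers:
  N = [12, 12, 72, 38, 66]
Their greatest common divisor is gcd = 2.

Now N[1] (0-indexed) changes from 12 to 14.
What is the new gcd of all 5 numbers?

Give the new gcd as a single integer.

Answer: 2

Derivation:
Numbers: [12, 12, 72, 38, 66], gcd = 2
Change: index 1, 12 -> 14
gcd of the OTHER numbers (without index 1): gcd([12, 72, 38, 66]) = 2
New gcd = gcd(g_others, new_val) = gcd(2, 14) = 2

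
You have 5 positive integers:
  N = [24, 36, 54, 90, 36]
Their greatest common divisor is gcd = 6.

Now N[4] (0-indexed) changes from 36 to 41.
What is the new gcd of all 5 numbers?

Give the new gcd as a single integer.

Answer: 1

Derivation:
Numbers: [24, 36, 54, 90, 36], gcd = 6
Change: index 4, 36 -> 41
gcd of the OTHER numbers (without index 4): gcd([24, 36, 54, 90]) = 6
New gcd = gcd(g_others, new_val) = gcd(6, 41) = 1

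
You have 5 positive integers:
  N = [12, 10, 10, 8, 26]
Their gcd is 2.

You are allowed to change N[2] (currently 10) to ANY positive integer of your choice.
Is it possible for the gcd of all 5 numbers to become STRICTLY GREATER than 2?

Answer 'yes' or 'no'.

Answer: no

Derivation:
Current gcd = 2
gcd of all OTHER numbers (without N[2]=10): gcd([12, 10, 8, 26]) = 2
The new gcd after any change is gcd(2, new_value).
This can be at most 2.
Since 2 = old gcd 2, the gcd can only stay the same or decrease.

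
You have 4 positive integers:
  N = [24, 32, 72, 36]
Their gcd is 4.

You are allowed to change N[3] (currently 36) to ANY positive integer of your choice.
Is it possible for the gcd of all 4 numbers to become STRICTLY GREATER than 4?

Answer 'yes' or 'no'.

Answer: yes

Derivation:
Current gcd = 4
gcd of all OTHER numbers (without N[3]=36): gcd([24, 32, 72]) = 8
The new gcd after any change is gcd(8, new_value).
This can be at most 8.
Since 8 > old gcd 4, the gcd CAN increase (e.g., set N[3] = 8).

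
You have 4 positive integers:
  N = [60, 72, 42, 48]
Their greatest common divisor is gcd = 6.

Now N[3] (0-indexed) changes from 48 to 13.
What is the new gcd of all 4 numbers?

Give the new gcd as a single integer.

Answer: 1

Derivation:
Numbers: [60, 72, 42, 48], gcd = 6
Change: index 3, 48 -> 13
gcd of the OTHER numbers (without index 3): gcd([60, 72, 42]) = 6
New gcd = gcd(g_others, new_val) = gcd(6, 13) = 1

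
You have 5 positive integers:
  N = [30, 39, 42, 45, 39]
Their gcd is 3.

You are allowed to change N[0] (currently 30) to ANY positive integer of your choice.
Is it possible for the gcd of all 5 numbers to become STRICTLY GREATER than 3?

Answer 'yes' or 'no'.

Current gcd = 3
gcd of all OTHER numbers (without N[0]=30): gcd([39, 42, 45, 39]) = 3
The new gcd after any change is gcd(3, new_value).
This can be at most 3.
Since 3 = old gcd 3, the gcd can only stay the same or decrease.

Answer: no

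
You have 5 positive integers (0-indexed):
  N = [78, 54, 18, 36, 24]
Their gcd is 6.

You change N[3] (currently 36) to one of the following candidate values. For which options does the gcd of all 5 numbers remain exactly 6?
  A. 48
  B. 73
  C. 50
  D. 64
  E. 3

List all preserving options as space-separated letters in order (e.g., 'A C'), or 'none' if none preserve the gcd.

Answer: A

Derivation:
Old gcd = 6; gcd of others (without N[3]) = 6
New gcd for candidate v: gcd(6, v). Preserves old gcd iff gcd(6, v) = 6.
  Option A: v=48, gcd(6,48)=6 -> preserves
  Option B: v=73, gcd(6,73)=1 -> changes
  Option C: v=50, gcd(6,50)=2 -> changes
  Option D: v=64, gcd(6,64)=2 -> changes
  Option E: v=3, gcd(6,3)=3 -> changes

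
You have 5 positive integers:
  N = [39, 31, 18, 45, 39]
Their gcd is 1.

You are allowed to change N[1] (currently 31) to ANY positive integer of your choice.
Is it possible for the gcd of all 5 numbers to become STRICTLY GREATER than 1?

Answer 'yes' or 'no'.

Current gcd = 1
gcd of all OTHER numbers (without N[1]=31): gcd([39, 18, 45, 39]) = 3
The new gcd after any change is gcd(3, new_value).
This can be at most 3.
Since 3 > old gcd 1, the gcd CAN increase (e.g., set N[1] = 3).

Answer: yes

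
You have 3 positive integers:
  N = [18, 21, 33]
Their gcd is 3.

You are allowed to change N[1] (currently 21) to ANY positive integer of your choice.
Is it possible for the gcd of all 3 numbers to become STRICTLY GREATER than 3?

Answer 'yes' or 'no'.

Answer: no

Derivation:
Current gcd = 3
gcd of all OTHER numbers (without N[1]=21): gcd([18, 33]) = 3
The new gcd after any change is gcd(3, new_value).
This can be at most 3.
Since 3 = old gcd 3, the gcd can only stay the same or decrease.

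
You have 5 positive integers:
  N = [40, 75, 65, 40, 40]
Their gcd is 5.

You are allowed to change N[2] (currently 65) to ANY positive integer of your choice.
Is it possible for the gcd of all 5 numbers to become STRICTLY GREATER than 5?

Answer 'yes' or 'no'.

Answer: no

Derivation:
Current gcd = 5
gcd of all OTHER numbers (without N[2]=65): gcd([40, 75, 40, 40]) = 5
The new gcd after any change is gcd(5, new_value).
This can be at most 5.
Since 5 = old gcd 5, the gcd can only stay the same or decrease.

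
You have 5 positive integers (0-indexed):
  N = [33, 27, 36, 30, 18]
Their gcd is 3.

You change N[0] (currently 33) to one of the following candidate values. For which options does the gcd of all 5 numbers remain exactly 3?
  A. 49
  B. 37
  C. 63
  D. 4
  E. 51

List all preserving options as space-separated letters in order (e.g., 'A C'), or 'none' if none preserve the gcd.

Answer: C E

Derivation:
Old gcd = 3; gcd of others (without N[0]) = 3
New gcd for candidate v: gcd(3, v). Preserves old gcd iff gcd(3, v) = 3.
  Option A: v=49, gcd(3,49)=1 -> changes
  Option B: v=37, gcd(3,37)=1 -> changes
  Option C: v=63, gcd(3,63)=3 -> preserves
  Option D: v=4, gcd(3,4)=1 -> changes
  Option E: v=51, gcd(3,51)=3 -> preserves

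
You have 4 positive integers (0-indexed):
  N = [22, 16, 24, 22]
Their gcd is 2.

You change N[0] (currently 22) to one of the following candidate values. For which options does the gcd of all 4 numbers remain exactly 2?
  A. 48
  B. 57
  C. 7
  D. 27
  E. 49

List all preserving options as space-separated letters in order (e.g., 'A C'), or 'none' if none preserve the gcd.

Old gcd = 2; gcd of others (without N[0]) = 2
New gcd for candidate v: gcd(2, v). Preserves old gcd iff gcd(2, v) = 2.
  Option A: v=48, gcd(2,48)=2 -> preserves
  Option B: v=57, gcd(2,57)=1 -> changes
  Option C: v=7, gcd(2,7)=1 -> changes
  Option D: v=27, gcd(2,27)=1 -> changes
  Option E: v=49, gcd(2,49)=1 -> changes

Answer: A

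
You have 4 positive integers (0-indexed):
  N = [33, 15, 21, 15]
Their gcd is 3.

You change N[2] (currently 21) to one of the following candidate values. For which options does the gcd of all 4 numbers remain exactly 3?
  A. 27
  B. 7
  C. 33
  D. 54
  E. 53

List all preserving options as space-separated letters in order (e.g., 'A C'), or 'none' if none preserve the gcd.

Answer: A C D

Derivation:
Old gcd = 3; gcd of others (without N[2]) = 3
New gcd for candidate v: gcd(3, v). Preserves old gcd iff gcd(3, v) = 3.
  Option A: v=27, gcd(3,27)=3 -> preserves
  Option B: v=7, gcd(3,7)=1 -> changes
  Option C: v=33, gcd(3,33)=3 -> preserves
  Option D: v=54, gcd(3,54)=3 -> preserves
  Option E: v=53, gcd(3,53)=1 -> changes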